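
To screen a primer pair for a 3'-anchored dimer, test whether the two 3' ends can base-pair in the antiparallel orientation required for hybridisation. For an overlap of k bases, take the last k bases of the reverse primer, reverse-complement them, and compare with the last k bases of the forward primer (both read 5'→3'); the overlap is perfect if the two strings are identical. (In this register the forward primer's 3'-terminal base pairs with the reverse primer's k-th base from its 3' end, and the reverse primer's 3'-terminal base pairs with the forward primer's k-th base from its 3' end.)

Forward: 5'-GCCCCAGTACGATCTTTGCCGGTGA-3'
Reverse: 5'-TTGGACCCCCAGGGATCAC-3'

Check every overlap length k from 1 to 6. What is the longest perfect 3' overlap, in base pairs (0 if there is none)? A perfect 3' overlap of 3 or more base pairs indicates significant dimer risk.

Longest perfect overlap: 4 complementary base pairs; significant dimer risk (threshold 3).

Last 6 bases (5'→3') — forward …CGGTGA, reverse …GATCAC.
Reverse complement of the reverse primer's last 6 bases: GTGATC; its first k bases are the reverse complement of the reverse primer's last k bases, so a perfect k-base overlap needs the forward primer's last k bases to equal them.
Comparing (forward last k vs required): k=1: A vs G ✗; k=2: GA vs GT ✗; k=3: TGA vs GTG ✗; k=4: GTGA vs GTGA ✓; k=5: GGTGA vs GTGAT ✗; k=6: CGGTGA vs GTGATC ✗.
Only k = 4 is perfect, so the longest perfect 3' overlap is 4.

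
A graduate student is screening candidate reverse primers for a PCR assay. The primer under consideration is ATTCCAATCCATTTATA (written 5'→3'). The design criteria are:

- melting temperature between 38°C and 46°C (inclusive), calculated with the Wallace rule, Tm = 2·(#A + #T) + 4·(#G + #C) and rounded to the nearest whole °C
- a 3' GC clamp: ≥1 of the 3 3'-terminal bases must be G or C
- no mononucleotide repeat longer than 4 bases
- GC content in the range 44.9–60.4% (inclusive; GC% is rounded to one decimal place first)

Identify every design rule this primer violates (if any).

Base counts: A=6, T=7, G=0, C=4 (length 17).
Tm: Tm = 2·13 + 4·4 = 42°C ✓
GC clamp: 3' end ATA has 0 G/C, need ≥1 ✗
homopolymer run: longest run = 3 ✓
GC content: GC 4/17 = 23.5%, outside 44.9–60.4% ✗

Fails: GC clamp, GC content.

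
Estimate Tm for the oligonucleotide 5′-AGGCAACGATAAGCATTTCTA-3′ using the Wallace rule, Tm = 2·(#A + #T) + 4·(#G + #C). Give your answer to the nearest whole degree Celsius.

58°C

Base counts: A=8, T=5, G=4, C=4 (length 21).
Tm = 2·(8+5) + 4·(4+4) = 2·13 + 4·8 = 26 + 32 = 58°C.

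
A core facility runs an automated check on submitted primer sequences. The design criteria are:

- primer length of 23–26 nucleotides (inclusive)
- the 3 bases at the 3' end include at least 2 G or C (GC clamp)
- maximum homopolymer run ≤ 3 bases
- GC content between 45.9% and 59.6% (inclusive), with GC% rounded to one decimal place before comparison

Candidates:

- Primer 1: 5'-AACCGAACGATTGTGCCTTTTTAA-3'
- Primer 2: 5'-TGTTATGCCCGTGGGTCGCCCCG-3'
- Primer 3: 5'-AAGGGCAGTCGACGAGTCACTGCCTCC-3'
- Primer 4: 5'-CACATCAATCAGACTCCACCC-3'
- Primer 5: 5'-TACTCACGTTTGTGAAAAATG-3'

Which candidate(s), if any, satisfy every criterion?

Primer 1 (24 nt, A=7 T=8 G=4 C=5): length 24 ✓; 3' end TAA has 0 G/C, need ≥2 ✗; longest run = 5, exceeds 3 ✗; GC 9/24 = 37.5%, outside 45.9–59.6% ✗ — fails.
Primer 2 (23 nt, A=1 T=6 G=8 C=8): length 23 ✓; 3' end CCG has 3 G/C ✓; longest run = 4, exceeds 3 ✗; GC 16/23 = 69.6%, outside 45.9–59.6% ✗ — fails.
Primer 3 (27 nt, A=6 T=4 G=8 C=9): length 27, outside 23–26 ✗; 3' end TCC has 2 G/C ✓; longest run = 3 ✓; GC 17/27 = 63.0%, outside 45.9–59.6% ✗ — fails.
Primer 4 (21 nt, A=7 T=3 G=1 C=10): length 21, outside 23–26 ✗; 3' end CCC has 3 G/C ✓; longest run = 3 ✓; GC 11/21 = 52.4% ✓ — fails.
Primer 5 (21 nt, A=7 T=7 G=4 C=3): length 21, outside 23–26 ✗; 3' end ATG has 1 G/C, need ≥2 ✗; longest run = 5, exceeds 3 ✗; GC 7/21 = 33.3%, outside 45.9–59.6% ✗ — fails.

None of the candidates satisfy all criteria.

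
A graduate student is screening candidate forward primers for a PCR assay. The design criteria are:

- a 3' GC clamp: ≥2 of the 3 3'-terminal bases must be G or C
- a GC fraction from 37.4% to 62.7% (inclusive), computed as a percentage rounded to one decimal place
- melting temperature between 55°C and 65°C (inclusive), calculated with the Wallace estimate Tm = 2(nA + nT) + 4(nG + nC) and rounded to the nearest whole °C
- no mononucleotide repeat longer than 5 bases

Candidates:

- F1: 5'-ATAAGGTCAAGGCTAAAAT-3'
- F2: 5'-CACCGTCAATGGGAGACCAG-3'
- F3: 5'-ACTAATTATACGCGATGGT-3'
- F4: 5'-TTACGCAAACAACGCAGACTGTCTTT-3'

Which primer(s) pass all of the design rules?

F2 only.

F1 (19 nt, A=9 T=4 G=4 C=2): 3' end AAT has 0 G/C, need ≥2 ✗; GC 6/19 = 31.6%, outside 37.4–62.7% ✗; Tm = 2·13 + 4·6 = 50°C, outside 55–65°C ✗; longest run = 4 ✓ — fails.
F2 (20 nt, A=6 T=2 G=6 C=6): 3' end CAG has 2 G/C ✓; GC 12/20 = 60.0% ✓; Tm = 2·8 + 4·12 = 64°C ✓; longest run = 3 ✓ — passes.
F3 (19 nt, A=6 T=6 G=4 C=3): 3' end GGT has 2 G/C ✓; GC 7/19 = 36.8%, outside 37.4–62.7% ✗; Tm = 2·12 + 4·7 = 52°C, outside 55–65°C ✗; longest run = 2 ✓ — fails.
F4 (26 nt, A=8 T=7 G=4 C=7): 3' end TTT has 0 G/C, need ≥2 ✗; GC 11/26 = 42.3% ✓; Tm = 2·15 + 4·11 = 74°C, outside 55–65°C ✗; longest run = 3 ✓ — fails.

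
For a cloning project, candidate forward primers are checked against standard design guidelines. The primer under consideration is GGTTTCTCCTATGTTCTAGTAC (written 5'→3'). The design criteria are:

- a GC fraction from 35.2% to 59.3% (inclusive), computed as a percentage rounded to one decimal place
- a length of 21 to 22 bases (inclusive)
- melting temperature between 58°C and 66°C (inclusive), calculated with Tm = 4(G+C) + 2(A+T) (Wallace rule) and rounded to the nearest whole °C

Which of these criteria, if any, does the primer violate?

Base counts: A=3, T=10, G=4, C=5 (length 22).
GC content: GC 9/22 = 40.9% ✓
length: length 22 ✓
Tm: Tm = 2·13 + 4·9 = 62°C ✓

Meets all criteria.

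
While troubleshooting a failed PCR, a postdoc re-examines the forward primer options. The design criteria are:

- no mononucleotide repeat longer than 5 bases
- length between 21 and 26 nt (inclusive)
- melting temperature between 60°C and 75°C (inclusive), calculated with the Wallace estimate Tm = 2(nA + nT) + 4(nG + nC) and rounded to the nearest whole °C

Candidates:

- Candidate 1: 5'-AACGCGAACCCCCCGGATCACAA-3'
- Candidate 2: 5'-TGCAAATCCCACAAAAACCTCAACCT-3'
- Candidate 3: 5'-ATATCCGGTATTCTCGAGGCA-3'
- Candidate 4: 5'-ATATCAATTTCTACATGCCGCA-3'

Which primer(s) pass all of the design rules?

Candidate 1 (23 nt, A=8 T=1 G=4 C=10): longest run = 6, exceeds 5 ✗; length 23 ✓; Tm = 2·9 + 4·14 = 74°C ✓ — fails.
Candidate 2 (26 nt, A=11 T=4 G=1 C=10): longest run = 5 ✓; length 26 ✓; Tm = 2·15 + 4·11 = 74°C ✓ — passes.
Candidate 3 (21 nt, A=5 T=6 G=5 C=5): longest run = 2 ✓; length 21 ✓; Tm = 2·11 + 4·10 = 62°C ✓ — passes.
Candidate 4 (22 nt, A=7 T=7 G=2 C=6): longest run = 3 ✓; length 22 ✓; Tm = 2·14 + 4·8 = 60°C ✓ — passes.

Candidate 2, Candidate 3 and Candidate 4.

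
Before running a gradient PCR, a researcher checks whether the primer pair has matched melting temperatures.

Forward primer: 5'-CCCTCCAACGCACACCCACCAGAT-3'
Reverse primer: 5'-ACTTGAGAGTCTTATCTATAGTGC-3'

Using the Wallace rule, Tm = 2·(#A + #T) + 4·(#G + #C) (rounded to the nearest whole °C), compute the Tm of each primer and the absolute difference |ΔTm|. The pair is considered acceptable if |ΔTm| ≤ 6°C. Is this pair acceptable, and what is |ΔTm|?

|ΔTm| = 12°C; the pair is not acceptable.

Forward: A=7 T=2 G=2 C=13 → Tm = 2·9 + 4·15 = 78°C.
Reverse: A=6 T=9 G=5 C=4 → Tm = 2·15 + 4·9 = 66°C.
|ΔTm| = |78 − 66| = 12°C, > 6°C.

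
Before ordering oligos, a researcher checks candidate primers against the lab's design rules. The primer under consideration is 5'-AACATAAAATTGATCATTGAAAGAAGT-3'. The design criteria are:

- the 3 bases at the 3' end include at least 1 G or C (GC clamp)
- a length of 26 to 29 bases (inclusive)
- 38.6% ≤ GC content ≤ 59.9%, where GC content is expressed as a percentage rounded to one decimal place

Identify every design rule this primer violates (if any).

Fails: GC content.

Base counts: A=14, T=7, G=4, C=2 (length 27).
GC clamp: 3' end AGT has 1 G/C ✓
length: length 27 ✓
GC content: GC 6/27 = 22.2%, outside 38.6–59.9% ✗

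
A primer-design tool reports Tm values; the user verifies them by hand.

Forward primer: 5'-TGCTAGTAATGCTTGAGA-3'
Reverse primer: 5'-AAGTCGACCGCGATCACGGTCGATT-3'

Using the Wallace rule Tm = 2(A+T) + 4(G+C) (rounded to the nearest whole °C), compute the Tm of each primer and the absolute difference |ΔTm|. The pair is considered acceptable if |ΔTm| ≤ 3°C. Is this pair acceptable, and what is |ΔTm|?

|ΔTm| = 28°C; the pair is not acceptable.

Forward: A=5 T=6 G=5 C=2 → Tm = 2·11 + 4·7 = 50°C.
Reverse: A=6 T=5 G=7 C=7 → Tm = 2·11 + 4·14 = 78°C.
|ΔTm| = |50 − 78| = 28°C, > 3°C.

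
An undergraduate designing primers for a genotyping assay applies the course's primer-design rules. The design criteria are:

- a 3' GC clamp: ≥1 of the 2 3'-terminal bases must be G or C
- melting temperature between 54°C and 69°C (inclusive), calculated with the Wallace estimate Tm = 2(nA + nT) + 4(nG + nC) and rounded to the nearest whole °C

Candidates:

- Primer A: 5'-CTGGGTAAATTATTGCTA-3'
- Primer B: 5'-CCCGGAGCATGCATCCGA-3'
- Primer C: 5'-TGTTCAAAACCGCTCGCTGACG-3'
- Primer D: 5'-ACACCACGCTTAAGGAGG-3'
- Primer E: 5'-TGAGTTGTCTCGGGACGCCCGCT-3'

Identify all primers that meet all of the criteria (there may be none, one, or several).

Primer B, Primer C and Primer D.

Primer A (18 nt, A=5 T=7 G=4 C=2): 3' end TA has 0 G/C, need ≥1 ✗; Tm = 2·12 + 4·6 = 48°C, outside 54–69°C ✗ — fails.
Primer B (18 nt, A=4 T=2 G=5 C=7): 3' end GA has 1 G/C ✓; Tm = 2·6 + 4·12 = 60°C ✓ — passes.
Primer C (22 nt, A=5 T=5 G=5 C=7): 3' end CG has 2 G/C ✓; Tm = 2·10 + 4·12 = 68°C ✓ — passes.
Primer D (18 nt, A=6 T=2 G=5 C=5): 3' end GG has 2 G/C ✓; Tm = 2·8 + 4·10 = 56°C ✓ — passes.
Primer E (23 nt, A=2 T=6 G=8 C=7): 3' end CT has 1 G/C ✓; Tm = 2·8 + 4·15 = 76°C, outside 54–69°C ✗ — fails.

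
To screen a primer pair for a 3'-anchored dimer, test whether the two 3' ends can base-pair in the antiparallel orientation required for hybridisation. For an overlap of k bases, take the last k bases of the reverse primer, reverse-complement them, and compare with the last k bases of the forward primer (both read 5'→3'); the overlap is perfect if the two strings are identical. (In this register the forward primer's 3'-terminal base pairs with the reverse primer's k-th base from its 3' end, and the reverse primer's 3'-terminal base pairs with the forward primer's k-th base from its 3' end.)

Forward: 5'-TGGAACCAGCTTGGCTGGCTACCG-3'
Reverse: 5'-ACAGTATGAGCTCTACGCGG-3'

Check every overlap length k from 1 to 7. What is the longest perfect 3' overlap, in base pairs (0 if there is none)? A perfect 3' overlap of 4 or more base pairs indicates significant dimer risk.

Last 7 bases (5'→3') — forward …GCTACCG, reverse …TACGCGG.
Reverse complement of the reverse primer's last 7 bases: CCGCGTA; its first k bases are the reverse complement of the reverse primer's last k bases, so a perfect k-base overlap needs the forward primer's last k bases to equal them.
Comparing (forward last k vs required): k=1: G vs C ✗; k=2: CG vs CC ✗; k=3: CCG vs CCG ✓; k=4: ACCG vs CCGC ✗; k=5: TACCG vs CCGCG ✗; k=6: CTACCG vs CCGCGT ✗; k=7: GCTACCG vs CCGCGTA ✗.
Only k = 3 is perfect, so the longest perfect 3' overlap is 3.

Longest perfect overlap: 3 complementary base pairs; below the dimer-risk threshold (threshold 4).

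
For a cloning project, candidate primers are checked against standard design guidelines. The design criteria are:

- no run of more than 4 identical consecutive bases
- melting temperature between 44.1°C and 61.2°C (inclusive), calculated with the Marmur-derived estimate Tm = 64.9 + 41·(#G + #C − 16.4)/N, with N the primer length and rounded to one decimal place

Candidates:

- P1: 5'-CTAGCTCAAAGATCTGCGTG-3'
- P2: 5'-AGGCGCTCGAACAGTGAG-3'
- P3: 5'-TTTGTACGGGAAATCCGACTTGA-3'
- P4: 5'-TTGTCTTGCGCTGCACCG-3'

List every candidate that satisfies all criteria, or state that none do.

P1, P2, P3 and P4.

P1 (20 nt, A=5 T=5 G=5 C=5): longest run = 3 ✓; Tm = 64.9 + 41·(10 − 16.4)/20 = 51.8°C ✓ — passes.
P2 (18 nt, A=5 T=2 G=7 C=4): longest run = 2 ✓; Tm = 64.9 + 41·(11 − 16.4)/18 = 52.6°C ✓ — passes.
P3 (23 nt, A=6 T=7 G=6 C=4): longest run = 3 ✓; Tm = 64.9 + 41·(10 − 16.4)/23 = 53.5°C ✓ — passes.
P4 (18 nt, A=1 T=6 G=5 C=6): longest run = 2 ✓; Tm = 64.9 + 41·(11 − 16.4)/18 = 52.6°C ✓ — passes.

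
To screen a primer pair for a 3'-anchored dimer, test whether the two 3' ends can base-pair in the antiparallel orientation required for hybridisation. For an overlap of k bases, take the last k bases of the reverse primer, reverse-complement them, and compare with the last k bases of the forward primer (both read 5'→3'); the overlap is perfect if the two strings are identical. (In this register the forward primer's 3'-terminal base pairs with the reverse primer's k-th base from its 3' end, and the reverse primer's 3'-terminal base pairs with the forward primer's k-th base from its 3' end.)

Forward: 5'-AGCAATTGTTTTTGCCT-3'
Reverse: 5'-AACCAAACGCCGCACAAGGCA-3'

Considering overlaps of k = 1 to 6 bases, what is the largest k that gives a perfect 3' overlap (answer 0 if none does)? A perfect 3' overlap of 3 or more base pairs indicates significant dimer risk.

Longest perfect overlap: 5 complementary base pairs; significant dimer risk (threshold 3).

Last 6 bases (5'→3') — forward …TTGCCT, reverse …AAGGCA.
Reverse complement of the reverse primer's last 6 bases: TGCCTT; its first k bases are the reverse complement of the reverse primer's last k bases, so a perfect k-base overlap needs the forward primer's last k bases to equal them.
Comparing (forward last k vs required): k=1: T vs T ✓; k=2: CT vs TG ✗; k=3: CCT vs TGC ✗; k=4: GCCT vs TGCC ✗; k=5: TGCCT vs TGCCT ✓; k=6: TTGCCT vs TGCCTT ✗.
Perfect overlaps at k = 1, 5; the largest is 5.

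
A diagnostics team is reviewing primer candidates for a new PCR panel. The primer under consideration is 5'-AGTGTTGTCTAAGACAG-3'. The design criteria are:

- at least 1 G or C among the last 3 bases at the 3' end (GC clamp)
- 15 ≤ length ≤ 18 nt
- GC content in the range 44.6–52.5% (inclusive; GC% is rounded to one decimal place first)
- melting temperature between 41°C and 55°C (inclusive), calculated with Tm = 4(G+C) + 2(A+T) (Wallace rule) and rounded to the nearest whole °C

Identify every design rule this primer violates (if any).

Fails: GC content.

Base counts: A=5, T=5, G=5, C=2 (length 17).
GC clamp: 3' end CAG has 2 G/C ✓
length: length 17 ✓
GC content: GC 7/17 = 41.2%, outside 44.6–52.5% ✗
Tm: Tm = 2·10 + 4·7 = 48°C ✓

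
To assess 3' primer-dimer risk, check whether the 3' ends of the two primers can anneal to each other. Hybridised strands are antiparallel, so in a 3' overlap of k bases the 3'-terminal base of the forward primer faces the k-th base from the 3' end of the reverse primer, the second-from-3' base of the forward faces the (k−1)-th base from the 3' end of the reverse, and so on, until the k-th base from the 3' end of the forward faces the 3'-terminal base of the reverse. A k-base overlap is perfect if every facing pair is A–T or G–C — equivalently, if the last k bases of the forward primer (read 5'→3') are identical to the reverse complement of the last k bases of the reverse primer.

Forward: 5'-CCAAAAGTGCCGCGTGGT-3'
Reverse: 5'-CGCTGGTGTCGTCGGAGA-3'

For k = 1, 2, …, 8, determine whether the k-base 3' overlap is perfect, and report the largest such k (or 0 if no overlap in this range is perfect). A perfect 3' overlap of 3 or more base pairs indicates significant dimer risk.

Longest perfect overlap: 1 complementary base pair; below the dimer-risk threshold (threshold 3).

Last 8 bases (5'→3') — forward …CGCGTGGT, reverse …GTCGGAGA.
Reverse complement of the reverse primer's last 8 bases: TCTCCGAC; its first k bases are the reverse complement of the reverse primer's last k bases, so a perfect k-base overlap needs the forward primer's last k bases to equal them.
Comparing (forward last k vs required): k=1: T vs T ✓; k=2: GT vs TC ✗; k=3: GGT vs TCT ✗; k=4: TGGT vs TCTC ✗; k=5: GTGGT vs TCTCC ✗; k=6: CGTGGT vs TCTCCG ✗; k=7: GCGTGGT vs TCTCCGA ✗; k=8: CGCGTGGT vs TCTCCGAC ✗.
Only k = 1 is perfect, so the longest perfect 3' overlap is 1.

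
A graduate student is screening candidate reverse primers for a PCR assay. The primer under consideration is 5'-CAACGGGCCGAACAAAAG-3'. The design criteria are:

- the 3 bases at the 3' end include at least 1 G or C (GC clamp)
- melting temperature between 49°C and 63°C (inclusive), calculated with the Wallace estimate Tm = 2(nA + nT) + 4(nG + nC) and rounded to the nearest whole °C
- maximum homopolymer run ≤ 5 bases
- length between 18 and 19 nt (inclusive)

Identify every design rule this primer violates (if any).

Meets all criteria.

Base counts: A=8, T=0, G=5, C=5 (length 18).
GC clamp: 3' end AAG has 1 G/C ✓
Tm: Tm = 2·8 + 4·10 = 56°C ✓
homopolymer run: longest run = 4 ✓
length: length 18 ✓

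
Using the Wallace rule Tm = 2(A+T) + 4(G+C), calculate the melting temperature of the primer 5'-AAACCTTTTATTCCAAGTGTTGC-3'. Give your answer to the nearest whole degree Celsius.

62°C

Base counts: A=6, T=9, G=3, C=5 (length 23).
Tm = 2·(6+9) + 4·(3+5) = 2·15 + 4·8 = 30 + 32 = 62°C.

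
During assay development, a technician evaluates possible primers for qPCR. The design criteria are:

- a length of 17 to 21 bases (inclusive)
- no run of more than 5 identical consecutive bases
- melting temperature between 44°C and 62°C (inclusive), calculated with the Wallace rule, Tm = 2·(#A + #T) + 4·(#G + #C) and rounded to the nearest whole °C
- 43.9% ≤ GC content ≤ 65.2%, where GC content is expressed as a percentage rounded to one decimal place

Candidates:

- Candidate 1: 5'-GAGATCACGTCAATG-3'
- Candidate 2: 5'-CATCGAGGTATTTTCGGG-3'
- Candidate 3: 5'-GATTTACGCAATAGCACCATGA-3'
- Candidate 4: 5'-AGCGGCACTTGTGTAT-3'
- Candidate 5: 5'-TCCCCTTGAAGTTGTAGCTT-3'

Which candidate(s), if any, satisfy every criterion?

Candidate 1 (15 nt, A=5 T=3 G=4 C=3): length 15, outside 17–21 ✗; longest run = 2 ✓; Tm = 2·8 + 4·7 = 44°C ✓; GC 7/15 = 46.7% ✓ — fails.
Candidate 2 (18 nt, A=3 T=6 G=6 C=3): length 18 ✓; longest run = 4 ✓; Tm = 2·9 + 4·9 = 54°C ✓; GC 9/18 = 50.0% ✓ — passes.
Candidate 3 (22 nt, A=8 T=5 G=4 C=5): length 22, outside 17–21 ✗; longest run = 3 ✓; Tm = 2·13 + 4·9 = 62°C ✓; GC 9/22 = 40.9%, outside 43.9–65.2% ✗ — fails.
Candidate 4 (16 nt, A=3 T=5 G=5 C=3): length 16, outside 17–21 ✗; longest run = 2 ✓; Tm = 2·8 + 4·8 = 48°C ✓; GC 8/16 = 50.0% ✓ — fails.
Candidate 5 (20 nt, A=3 T=8 G=4 C=5): length 20 ✓; longest run = 4 ✓; Tm = 2·11 + 4·9 = 58°C ✓; GC 9/20 = 45.0% ✓ — passes.

Candidate 2 and Candidate 5.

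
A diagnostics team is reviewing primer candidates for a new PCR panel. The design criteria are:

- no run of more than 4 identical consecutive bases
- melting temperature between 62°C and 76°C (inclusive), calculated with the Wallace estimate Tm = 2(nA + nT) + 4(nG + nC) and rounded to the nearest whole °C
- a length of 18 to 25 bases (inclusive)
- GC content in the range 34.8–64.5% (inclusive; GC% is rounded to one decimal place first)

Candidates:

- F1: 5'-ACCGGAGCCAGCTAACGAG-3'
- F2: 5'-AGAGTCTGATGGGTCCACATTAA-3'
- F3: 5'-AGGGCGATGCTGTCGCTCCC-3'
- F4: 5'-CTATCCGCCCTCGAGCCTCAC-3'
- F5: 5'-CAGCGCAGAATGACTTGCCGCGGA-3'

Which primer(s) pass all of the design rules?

F1 and F2.

F1 (19 nt, A=6 T=1 G=6 C=6): longest run = 2 ✓; Tm = 2·7 + 4·12 = 62°C ✓; length 19 ✓; GC 12/19 = 63.2% ✓ — passes.
F2 (23 nt, A=7 T=6 G=6 C=4): longest run = 3 ✓; Tm = 2·13 + 4·10 = 66°C ✓; length 23 ✓; GC 10/23 = 43.5% ✓ — passes.
F3 (20 nt, A=2 T=4 G=7 C=7): longest run = 3 ✓; Tm = 2·6 + 4·14 = 68°C ✓; length 20 ✓; GC 14/20 = 70.0%, outside 34.8–64.5% ✗ — fails.
F4 (21 nt, A=3 T=4 G=3 C=11): longest run = 3 ✓; Tm = 2·7 + 4·14 = 70°C ✓; length 21 ✓; GC 14/21 = 66.7%, outside 34.8–64.5% ✗ — fails.
F5 (24 nt, A=6 T=3 G=8 C=7): longest run = 2 ✓; Tm = 2·9 + 4·15 = 78°C, outside 62–76°C ✗; length 24 ✓; GC 15/24 = 62.5% ✓ — fails.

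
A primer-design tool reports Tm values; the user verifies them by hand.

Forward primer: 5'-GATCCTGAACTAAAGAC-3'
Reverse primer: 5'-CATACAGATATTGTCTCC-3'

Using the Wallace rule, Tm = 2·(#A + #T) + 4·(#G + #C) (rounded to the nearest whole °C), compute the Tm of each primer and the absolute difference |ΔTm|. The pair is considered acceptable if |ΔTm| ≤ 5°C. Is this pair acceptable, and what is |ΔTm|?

|ΔTm| = 2°C; the pair is acceptable.

Forward: A=7 T=3 G=3 C=4 → Tm = 2·10 + 4·7 = 48°C.
Reverse: A=5 T=6 G=2 C=5 → Tm = 2·11 + 4·7 = 50°C.
|ΔTm| = |48 − 50| = 2°C, ≤ 5°C.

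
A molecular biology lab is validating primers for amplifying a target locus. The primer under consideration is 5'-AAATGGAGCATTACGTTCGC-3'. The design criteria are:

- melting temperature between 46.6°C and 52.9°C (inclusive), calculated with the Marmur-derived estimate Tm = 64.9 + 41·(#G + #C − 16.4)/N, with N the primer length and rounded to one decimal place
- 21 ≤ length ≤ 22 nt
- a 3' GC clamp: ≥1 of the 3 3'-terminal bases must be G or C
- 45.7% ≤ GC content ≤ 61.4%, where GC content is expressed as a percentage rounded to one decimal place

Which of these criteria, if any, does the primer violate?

Base counts: A=6, T=5, G=5, C=4 (length 20).
Tm: Tm = 64.9 + 41·(9 − 16.4)/20 = 49.7°C ✓
length: length 20, outside 21–22 ✗
GC clamp: 3' end CGC has 3 G/C ✓
GC content: GC 9/20 = 45.0%, outside 45.7–61.4% ✗

Fails: length, GC content.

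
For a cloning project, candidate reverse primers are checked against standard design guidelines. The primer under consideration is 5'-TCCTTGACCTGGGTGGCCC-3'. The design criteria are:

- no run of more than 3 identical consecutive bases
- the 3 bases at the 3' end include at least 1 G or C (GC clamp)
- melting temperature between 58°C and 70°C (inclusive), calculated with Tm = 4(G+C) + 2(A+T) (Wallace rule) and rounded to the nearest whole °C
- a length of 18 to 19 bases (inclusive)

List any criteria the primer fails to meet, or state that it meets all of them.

Meets all criteria.

Base counts: A=1, T=5, G=6, C=7 (length 19).
homopolymer run: longest run = 3 ✓
GC clamp: 3' end CCC has 3 G/C ✓
Tm: Tm = 2·6 + 4·13 = 64°C ✓
length: length 19 ✓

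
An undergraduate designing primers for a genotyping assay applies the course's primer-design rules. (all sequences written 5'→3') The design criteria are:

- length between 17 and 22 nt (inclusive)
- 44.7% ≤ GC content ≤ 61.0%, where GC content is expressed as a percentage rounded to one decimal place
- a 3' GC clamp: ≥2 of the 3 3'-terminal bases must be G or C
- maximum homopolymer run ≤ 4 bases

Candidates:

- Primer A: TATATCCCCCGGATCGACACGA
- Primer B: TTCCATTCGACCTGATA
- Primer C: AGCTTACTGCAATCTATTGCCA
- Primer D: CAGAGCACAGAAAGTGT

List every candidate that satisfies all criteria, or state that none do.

Primer A (22 nt, A=6 T=4 G=4 C=8): length 22 ✓; GC 12/22 = 54.5% ✓; 3' end CGA has 2 G/C ✓; longest run = 5, exceeds 4 ✗ — fails.
Primer B (17 nt, A=4 T=6 G=2 C=5): length 17 ✓; GC 7/17 = 41.2%, outside 44.7–61.0% ✗; 3' end ATA has 0 G/C, need ≥2 ✗; longest run = 2 ✓ — fails.
Primer C (22 nt, A=6 T=7 G=3 C=6): length 22 ✓; GC 9/22 = 40.9%, outside 44.7–61.0% ✗; 3' end CCA has 2 G/C ✓; longest run = 2 ✓ — fails.
Primer D (17 nt, A=7 T=2 G=5 C=3): length 17 ✓; GC 8/17 = 47.1% ✓; 3' end TGT has 1 G/C, need ≥2 ✗; longest run = 3 ✓ — fails.

None of the candidates satisfy all criteria.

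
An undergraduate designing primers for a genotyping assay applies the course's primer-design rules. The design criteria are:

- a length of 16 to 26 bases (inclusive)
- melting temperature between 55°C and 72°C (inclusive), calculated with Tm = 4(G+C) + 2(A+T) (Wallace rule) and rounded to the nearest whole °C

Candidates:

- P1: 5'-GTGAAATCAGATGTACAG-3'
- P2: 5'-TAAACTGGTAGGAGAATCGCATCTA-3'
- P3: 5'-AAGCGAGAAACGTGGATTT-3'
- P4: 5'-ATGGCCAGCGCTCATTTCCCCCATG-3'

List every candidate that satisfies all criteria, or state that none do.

P2 only.

P1 (18 nt, A=7 T=4 G=5 C=2): length 18 ✓; Tm = 2·11 + 4·7 = 50°C, outside 55–72°C ✗ — fails.
P2 (25 nt, A=9 T=6 G=6 C=4): length 25 ✓; Tm = 2·15 + 4·10 = 70°C ✓ — passes.
P3 (19 nt, A=7 T=4 G=6 C=2): length 19 ✓; Tm = 2·11 + 4·8 = 54°C, outside 55–72°C ✗ — fails.
P4 (25 nt, A=4 T=6 G=5 C=10): length 25 ✓; Tm = 2·10 + 4·15 = 80°C, outside 55–72°C ✗ — fails.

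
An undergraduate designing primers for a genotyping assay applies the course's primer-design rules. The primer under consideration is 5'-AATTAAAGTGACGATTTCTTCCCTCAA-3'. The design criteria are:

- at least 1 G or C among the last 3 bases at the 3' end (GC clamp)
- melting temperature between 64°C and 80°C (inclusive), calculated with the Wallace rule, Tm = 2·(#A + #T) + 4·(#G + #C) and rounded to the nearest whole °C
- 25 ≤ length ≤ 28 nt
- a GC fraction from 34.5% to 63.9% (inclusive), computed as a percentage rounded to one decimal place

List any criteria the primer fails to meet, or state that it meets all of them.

Base counts: A=9, T=9, G=3, C=6 (length 27).
GC clamp: 3' end CAA has 1 G/C ✓
Tm: Tm = 2·18 + 4·9 = 72°C ✓
length: length 27 ✓
GC content: GC 9/27 = 33.3%, outside 34.5–63.9% ✗

Fails: GC content.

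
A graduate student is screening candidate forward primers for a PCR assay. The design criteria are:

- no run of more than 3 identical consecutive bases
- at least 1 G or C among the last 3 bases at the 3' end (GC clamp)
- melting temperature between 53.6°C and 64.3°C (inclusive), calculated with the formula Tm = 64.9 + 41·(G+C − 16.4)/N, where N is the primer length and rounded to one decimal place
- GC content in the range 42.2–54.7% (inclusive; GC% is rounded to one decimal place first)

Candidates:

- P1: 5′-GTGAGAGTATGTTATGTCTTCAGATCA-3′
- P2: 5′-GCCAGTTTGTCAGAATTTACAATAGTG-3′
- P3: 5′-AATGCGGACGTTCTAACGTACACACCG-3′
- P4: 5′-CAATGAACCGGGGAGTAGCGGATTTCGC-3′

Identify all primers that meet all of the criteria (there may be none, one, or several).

P1 (27 nt, A=7 T=10 G=7 C=3): longest run = 2 ✓; 3' end TCA has 1 G/C ✓; Tm = 64.9 + 41·(10 − 16.4)/27 = 55.2°C ✓; GC 10/27 = 37.0%, outside 42.2–54.7% ✗ — fails.
P2 (27 nt, A=8 T=9 G=6 C=4): longest run = 3 ✓; 3' end GTG has 2 G/C ✓; Tm = 64.9 + 41·(10 − 16.4)/27 = 55.2°C ✓; GC 10/27 = 37.0%, outside 42.2–54.7% ✗ — fails.
P3 (27 nt, A=8 T=5 G=6 C=8): longest run = 2 ✓; 3' end CCG has 3 G/C ✓; Tm = 64.9 + 41·(14 − 16.4)/27 = 61.3°C ✓; GC 14/27 = 51.9% ✓ — passes.
P4 (28 nt, A=7 T=5 G=10 C=6): longest run = 4, exceeds 3 ✗; 3' end CGC has 3 G/C ✓; Tm = 64.9 + 41·(16 − 16.4)/28 = 64.3°C ✓; GC 16/28 = 57.1%, outside 42.2–54.7% ✗ — fails.

P3 only.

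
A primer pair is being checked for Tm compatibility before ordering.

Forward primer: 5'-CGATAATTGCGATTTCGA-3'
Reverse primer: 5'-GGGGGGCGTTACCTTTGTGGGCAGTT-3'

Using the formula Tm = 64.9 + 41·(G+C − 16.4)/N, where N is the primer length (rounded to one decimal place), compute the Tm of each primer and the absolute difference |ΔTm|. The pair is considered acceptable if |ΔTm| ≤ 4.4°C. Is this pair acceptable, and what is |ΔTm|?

Forward: G+C = 7, N = 18 → Tm = 64.9 + 41·(7 − 16.4)/18 = 43.5°C.
Reverse: G+C = 16, N = 26 → Tm = 64.9 + 41·(16 − 16.4)/26 = 64.3°C.
|ΔTm| = |43.5 − 64.3| = 20.8°C, > 4.4°C.

|ΔTm| = 20.8°C; the pair is not acceptable.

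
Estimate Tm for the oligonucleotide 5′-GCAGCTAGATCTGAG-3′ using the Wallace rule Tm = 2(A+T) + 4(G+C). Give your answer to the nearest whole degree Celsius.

46°C

Base counts: A=4, T=3, G=5, C=3 (length 15).
Tm = 2·(4+3) + 4·(5+3) = 2·7 + 4·8 = 14 + 32 = 46°C.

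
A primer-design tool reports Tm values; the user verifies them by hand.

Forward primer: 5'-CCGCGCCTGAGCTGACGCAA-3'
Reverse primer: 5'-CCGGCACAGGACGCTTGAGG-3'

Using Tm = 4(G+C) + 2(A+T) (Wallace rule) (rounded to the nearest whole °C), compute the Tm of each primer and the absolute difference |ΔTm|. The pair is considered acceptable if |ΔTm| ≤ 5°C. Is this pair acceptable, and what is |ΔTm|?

|ΔTm| = 0°C; the pair is acceptable.

Forward: A=4 T=2 G=6 C=8 → Tm = 2·6 + 4·14 = 68°C.
Reverse: A=4 T=2 G=8 C=6 → Tm = 2·6 + 4·14 = 68°C.
|ΔTm| = |68 − 68| = 0°C, ≤ 5°C.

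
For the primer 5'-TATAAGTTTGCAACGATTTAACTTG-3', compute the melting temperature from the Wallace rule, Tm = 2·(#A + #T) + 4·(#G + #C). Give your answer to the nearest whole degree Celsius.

64°C

Base counts: A=8, T=10, G=4, C=3 (length 25).
Tm = 2·(8+10) + 4·(4+3) = 2·18 + 4·7 = 36 + 28 = 64°C.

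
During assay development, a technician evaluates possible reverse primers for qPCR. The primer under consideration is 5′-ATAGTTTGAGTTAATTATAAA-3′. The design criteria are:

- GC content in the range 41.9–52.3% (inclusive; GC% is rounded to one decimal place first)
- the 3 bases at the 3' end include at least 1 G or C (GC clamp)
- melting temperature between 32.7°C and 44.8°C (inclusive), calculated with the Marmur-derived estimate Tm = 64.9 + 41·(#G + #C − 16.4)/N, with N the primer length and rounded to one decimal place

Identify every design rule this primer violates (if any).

Base counts: A=9, T=9, G=3, C=0 (length 21).
GC content: GC 3/21 = 14.3%, outside 41.9–52.3% ✗
GC clamp: 3' end AAA has 0 G/C, need ≥1 ✗
Tm: Tm = 64.9 + 41·(3 − 16.4)/21 = 38.7°C ✓

Fails: GC content, GC clamp.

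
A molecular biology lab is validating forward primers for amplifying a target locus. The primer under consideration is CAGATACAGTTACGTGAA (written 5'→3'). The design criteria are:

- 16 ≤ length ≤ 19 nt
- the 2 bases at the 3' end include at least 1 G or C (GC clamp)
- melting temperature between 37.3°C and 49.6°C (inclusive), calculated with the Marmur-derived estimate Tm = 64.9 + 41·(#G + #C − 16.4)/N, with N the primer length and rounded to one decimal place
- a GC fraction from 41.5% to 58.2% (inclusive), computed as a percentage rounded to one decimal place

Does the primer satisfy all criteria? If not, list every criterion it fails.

Fails: GC clamp, GC content.

Base counts: A=7, T=4, G=4, C=3 (length 18).
length: length 18 ✓
GC clamp: 3' end AA has 0 G/C, need ≥1 ✗
Tm: Tm = 64.9 + 41·(7 − 16.4)/18 = 43.5°C ✓
GC content: GC 7/18 = 38.9%, outside 41.5–58.2% ✗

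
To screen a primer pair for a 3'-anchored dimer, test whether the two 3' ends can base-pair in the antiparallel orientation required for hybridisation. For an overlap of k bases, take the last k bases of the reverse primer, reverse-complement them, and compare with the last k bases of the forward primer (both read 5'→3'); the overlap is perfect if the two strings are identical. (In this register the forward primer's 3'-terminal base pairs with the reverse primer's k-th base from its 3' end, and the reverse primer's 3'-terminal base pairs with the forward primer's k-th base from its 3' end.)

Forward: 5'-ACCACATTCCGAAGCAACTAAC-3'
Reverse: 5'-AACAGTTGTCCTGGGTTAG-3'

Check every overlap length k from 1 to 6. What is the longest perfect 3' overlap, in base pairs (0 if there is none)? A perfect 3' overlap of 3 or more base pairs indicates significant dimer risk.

Last 6 bases (5'→3') — forward …ACTAAC, reverse …GGTTAG.
Reverse complement of the reverse primer's last 6 bases: CTAACC; its first k bases are the reverse complement of the reverse primer's last k bases, so a perfect k-base overlap needs the forward primer's last k bases to equal them.
Comparing (forward last k vs required): k=1: C vs C ✓; k=2: AC vs CT ✗; k=3: AAC vs CTA ✗; k=4: TAAC vs CTAA ✗; k=5: CTAAC vs CTAAC ✓; k=6: ACTAAC vs CTAACC ✗.
Perfect overlaps at k = 1, 5; the largest is 5.

Longest perfect overlap: 5 complementary base pairs; significant dimer risk (threshold 3).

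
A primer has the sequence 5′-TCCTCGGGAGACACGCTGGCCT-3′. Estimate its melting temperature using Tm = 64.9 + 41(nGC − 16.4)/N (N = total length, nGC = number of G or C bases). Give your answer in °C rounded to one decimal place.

Base counts: A=3, T=4, G=7, C=8; G+C = 15, N = 22.
Tm = 64.9 + 41·(15 − 16.4)/22 = 64.9 + -57.40/22 = 62.3°C.

62.3°C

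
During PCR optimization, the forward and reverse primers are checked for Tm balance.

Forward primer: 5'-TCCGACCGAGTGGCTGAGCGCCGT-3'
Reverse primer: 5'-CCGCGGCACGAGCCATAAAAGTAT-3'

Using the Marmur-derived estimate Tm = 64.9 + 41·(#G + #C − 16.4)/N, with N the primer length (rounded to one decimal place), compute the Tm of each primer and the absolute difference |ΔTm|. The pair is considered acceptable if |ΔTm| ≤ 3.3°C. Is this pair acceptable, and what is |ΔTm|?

|ΔTm| = 6.8°C; the pair is not acceptable.

Forward: G+C = 17, N = 24 → Tm = 64.9 + 41·(17 − 16.4)/24 = 65.9°C.
Reverse: G+C = 13, N = 24 → Tm = 64.9 + 41·(13 − 16.4)/24 = 59.1°C.
|ΔTm| = |65.9 − 59.1| = 6.8°C, > 3.3°C.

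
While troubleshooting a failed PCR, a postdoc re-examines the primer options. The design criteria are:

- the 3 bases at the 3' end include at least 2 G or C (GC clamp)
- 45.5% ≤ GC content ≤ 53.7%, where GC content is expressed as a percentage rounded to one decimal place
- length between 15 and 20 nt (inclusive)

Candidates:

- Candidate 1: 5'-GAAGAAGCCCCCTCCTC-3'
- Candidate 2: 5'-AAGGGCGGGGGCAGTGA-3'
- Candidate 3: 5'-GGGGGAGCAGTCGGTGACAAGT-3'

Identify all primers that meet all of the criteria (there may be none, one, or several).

Candidate 1 (17 nt, A=4 T=2 G=3 C=8): 3' end CTC has 2 G/C ✓; GC 11/17 = 64.7%, outside 45.5–53.7% ✗; length 17 ✓ — fails.
Candidate 2 (17 nt, A=4 T=1 G=10 C=2): 3' end TGA has 1 G/C, need ≥2 ✗; GC 12/17 = 70.6%, outside 45.5–53.7% ✗; length 17 ✓ — fails.
Candidate 3 (22 nt, A=5 T=3 G=11 C=3): 3' end AGT has 1 G/C, need ≥2 ✗; GC 14/22 = 63.6%, outside 45.5–53.7% ✗; length 22, outside 15–20 ✗ — fails.

None of the candidates satisfy all criteria.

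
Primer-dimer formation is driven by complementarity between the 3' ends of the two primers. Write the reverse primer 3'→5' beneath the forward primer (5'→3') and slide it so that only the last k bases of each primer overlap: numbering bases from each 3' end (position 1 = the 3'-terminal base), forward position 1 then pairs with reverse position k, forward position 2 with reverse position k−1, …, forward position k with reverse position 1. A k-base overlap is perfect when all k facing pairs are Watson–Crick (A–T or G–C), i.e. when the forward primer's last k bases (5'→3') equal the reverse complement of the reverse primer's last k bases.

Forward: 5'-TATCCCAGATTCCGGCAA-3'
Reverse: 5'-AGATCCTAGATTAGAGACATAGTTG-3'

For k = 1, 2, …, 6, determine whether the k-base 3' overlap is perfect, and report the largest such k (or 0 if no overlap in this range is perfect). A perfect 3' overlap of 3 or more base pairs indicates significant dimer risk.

Last 6 bases (5'→3') — forward …CGGCAA, reverse …TAGTTG.
Reverse complement of the reverse primer's last 6 bases: CAACTA; its first k bases are the reverse complement of the reverse primer's last k bases, so a perfect k-base overlap needs the forward primer's last k bases to equal them.
Comparing (forward last k vs required): k=1: A vs C ✗; k=2: AA vs CA ✗; k=3: CAA vs CAA ✓; k=4: GCAA vs CAAC ✗; k=5: GGCAA vs CAACT ✗; k=6: CGGCAA vs CAACTA ✗.
Only k = 3 is perfect, so the longest perfect 3' overlap is 3.

Longest perfect overlap: 3 complementary base pairs; significant dimer risk (threshold 3).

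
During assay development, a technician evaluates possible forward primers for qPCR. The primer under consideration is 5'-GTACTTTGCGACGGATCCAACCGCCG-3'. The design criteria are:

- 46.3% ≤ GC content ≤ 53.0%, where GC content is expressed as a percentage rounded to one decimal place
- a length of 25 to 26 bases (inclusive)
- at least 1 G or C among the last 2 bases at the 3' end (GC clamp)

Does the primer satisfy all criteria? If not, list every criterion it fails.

Base counts: A=5, T=5, G=7, C=9 (length 26).
GC content: GC 16/26 = 61.5%, outside 46.3–53.0% ✗
length: length 26 ✓
GC clamp: 3' end CG has 2 G/C ✓

Fails: GC content.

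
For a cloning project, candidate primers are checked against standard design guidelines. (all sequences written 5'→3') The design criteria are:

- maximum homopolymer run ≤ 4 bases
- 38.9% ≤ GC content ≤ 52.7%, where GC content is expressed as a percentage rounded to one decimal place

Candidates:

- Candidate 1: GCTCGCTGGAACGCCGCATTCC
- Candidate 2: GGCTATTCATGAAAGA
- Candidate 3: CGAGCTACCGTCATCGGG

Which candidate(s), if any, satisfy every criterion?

None of the candidates satisfy all criteria.

Candidate 1 (22 nt, A=3 T=4 G=6 C=9): longest run = 2 ✓; GC 15/22 = 68.2%, outside 38.9–52.7% ✗ — fails.
Candidate 2 (16 nt, A=6 T=4 G=4 C=2): longest run = 3 ✓; GC 6/16 = 37.5%, outside 38.9–52.7% ✗ — fails.
Candidate 3 (18 nt, A=3 T=3 G=6 C=6): longest run = 3 ✓; GC 12/18 = 66.7%, outside 38.9–52.7% ✗ — fails.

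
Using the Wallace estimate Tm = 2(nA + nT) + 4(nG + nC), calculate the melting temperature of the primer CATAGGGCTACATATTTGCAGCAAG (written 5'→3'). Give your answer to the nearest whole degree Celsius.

Base counts: A=8, T=6, G=6, C=5 (length 25).
Tm = 2·(8+6) + 4·(6+5) = 2·14 + 4·11 = 28 + 44 = 72°C.

72°C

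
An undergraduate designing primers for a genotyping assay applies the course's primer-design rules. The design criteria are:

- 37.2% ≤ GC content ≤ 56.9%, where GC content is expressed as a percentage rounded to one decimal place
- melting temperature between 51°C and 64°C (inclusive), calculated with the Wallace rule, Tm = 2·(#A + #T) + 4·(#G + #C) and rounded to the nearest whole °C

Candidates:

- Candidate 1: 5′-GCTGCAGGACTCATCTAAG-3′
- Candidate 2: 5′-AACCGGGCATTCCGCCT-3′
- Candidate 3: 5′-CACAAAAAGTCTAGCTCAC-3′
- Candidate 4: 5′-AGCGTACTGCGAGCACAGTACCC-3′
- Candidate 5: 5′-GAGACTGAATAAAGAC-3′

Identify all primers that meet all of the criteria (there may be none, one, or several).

Candidate 1 (19 nt, A=5 T=4 G=5 C=5): GC 10/19 = 52.6% ✓; Tm = 2·9 + 4·10 = 58°C ✓ — passes.
Candidate 2 (17 nt, A=3 T=3 G=4 C=7): GC 11/17 = 64.7%, outside 37.2–56.9% ✗; Tm = 2·6 + 4·11 = 56°C ✓ — fails.
Candidate 3 (19 nt, A=8 T=3 G=2 C=6): GC 8/19 = 42.1% ✓; Tm = 2·11 + 4·8 = 54°C ✓ — passes.
Candidate 4 (23 nt, A=6 T=3 G=6 C=8): GC 14/23 = 60.9%, outside 37.2–56.9% ✗; Tm = 2·9 + 4·14 = 74°C, outside 51–64°C ✗ — fails.
Candidate 5 (16 nt, A=8 T=2 G=4 C=2): GC 6/16 = 37.5% ✓; Tm = 2·10 + 4·6 = 44°C, outside 51–64°C ✗ — fails.

Candidate 1 and Candidate 3.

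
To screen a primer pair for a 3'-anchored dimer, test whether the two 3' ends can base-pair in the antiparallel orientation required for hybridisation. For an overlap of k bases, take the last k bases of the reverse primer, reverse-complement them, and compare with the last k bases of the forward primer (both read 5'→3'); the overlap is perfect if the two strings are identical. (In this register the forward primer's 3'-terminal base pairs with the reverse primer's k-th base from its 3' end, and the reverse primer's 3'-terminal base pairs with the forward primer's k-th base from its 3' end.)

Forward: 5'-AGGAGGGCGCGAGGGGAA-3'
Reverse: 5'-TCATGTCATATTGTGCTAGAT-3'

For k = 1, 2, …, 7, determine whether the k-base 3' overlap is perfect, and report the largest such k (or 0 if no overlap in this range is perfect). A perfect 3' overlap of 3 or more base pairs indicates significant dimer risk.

Longest perfect overlap: 1 complementary base pair; below the dimer-risk threshold (threshold 3).

Last 7 bases (5'→3') — forward …AGGGGAA, reverse …GCTAGAT.
Reverse complement of the reverse primer's last 7 bases: ATCTAGC; its first k bases are the reverse complement of the reverse primer's last k bases, so a perfect k-base overlap needs the forward primer's last k bases to equal them.
Comparing (forward last k vs required): k=1: A vs A ✓; k=2: AA vs AT ✗; k=3: GAA vs ATC ✗; k=4: GGAA vs ATCT ✗; k=5: GGGAA vs ATCTA ✗; k=6: GGGGAA vs ATCTAG ✗; k=7: AGGGGAA vs ATCTAGC ✗.
Only k = 1 is perfect, so the longest perfect 3' overlap is 1.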